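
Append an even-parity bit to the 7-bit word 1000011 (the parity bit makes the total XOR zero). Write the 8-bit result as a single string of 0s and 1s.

10000111

XOR of the 7 data bits: 1⊕0⊕0⊕0⊕0⊕1⊕1 = 1
Parity bit = 1 (so all 8 bits XOR to 0).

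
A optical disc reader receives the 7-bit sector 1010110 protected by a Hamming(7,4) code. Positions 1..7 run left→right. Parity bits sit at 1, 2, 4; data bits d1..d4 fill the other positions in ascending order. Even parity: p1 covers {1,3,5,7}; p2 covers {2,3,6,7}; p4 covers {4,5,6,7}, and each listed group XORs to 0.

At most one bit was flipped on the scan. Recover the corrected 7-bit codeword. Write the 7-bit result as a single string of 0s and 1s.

s1 (pos 1,3,5,7): 1⊕1⊕1⊕0 = 1
s2 (pos 2,3,6,7): 0⊕1⊕1⊕0 = 0
s4 (pos 4,5,6,7): 0⊕1⊕1⊕0 = 0
Syndrome s4…s1 = 001 → error at position 1.
Flip position 1: 1010110 → 0010110

0010110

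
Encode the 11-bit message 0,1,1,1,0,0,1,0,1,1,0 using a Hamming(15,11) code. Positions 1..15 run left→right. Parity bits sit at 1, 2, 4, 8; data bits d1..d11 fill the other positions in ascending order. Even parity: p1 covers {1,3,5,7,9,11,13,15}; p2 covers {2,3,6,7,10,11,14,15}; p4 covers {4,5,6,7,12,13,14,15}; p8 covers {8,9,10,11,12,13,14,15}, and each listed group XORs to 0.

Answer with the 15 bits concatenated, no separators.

Place data at non-parity positions: p1 p2 0 p4 1 1 1 p8 0 0 1 0 1 1 0
p1 (pos 1,3,5,7,9,11,13,15): XOR of data positions = 0⊕1⊕1⊕0⊕1⊕1⊕0 = 0
p2 (pos 2,3,6,7,10,11,14,15): XOR of data positions = 0⊕1⊕1⊕0⊕1⊕1⊕0 = 0
p4 (pos 4,5,6,7,12,13,14,15): XOR of data positions = 1⊕1⊕1⊕0⊕1⊕1⊕0 = 1
p8 (pos 8,9,10,11,12,13,14,15): XOR of data positions = 0⊕0⊕1⊕0⊕1⊕1⊕0 = 1
Codeword: 000111110010110

000111110010110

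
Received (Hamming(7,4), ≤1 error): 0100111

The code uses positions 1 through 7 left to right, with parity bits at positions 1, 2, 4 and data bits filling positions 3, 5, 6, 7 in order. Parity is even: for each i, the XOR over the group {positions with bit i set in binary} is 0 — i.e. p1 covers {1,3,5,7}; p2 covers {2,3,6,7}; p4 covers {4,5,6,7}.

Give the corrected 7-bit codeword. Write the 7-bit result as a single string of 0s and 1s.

s1 (pos 1,3,5,7): 0⊕0⊕1⊕1 = 0
s2 (pos 2,3,6,7): 1⊕0⊕1⊕1 = 1
s4 (pos 4,5,6,7): 0⊕1⊕1⊕1 = 1
Syndrome s4…s1 = 110 → error at position 6.
Flip position 6: 0100111 → 0100101

0100101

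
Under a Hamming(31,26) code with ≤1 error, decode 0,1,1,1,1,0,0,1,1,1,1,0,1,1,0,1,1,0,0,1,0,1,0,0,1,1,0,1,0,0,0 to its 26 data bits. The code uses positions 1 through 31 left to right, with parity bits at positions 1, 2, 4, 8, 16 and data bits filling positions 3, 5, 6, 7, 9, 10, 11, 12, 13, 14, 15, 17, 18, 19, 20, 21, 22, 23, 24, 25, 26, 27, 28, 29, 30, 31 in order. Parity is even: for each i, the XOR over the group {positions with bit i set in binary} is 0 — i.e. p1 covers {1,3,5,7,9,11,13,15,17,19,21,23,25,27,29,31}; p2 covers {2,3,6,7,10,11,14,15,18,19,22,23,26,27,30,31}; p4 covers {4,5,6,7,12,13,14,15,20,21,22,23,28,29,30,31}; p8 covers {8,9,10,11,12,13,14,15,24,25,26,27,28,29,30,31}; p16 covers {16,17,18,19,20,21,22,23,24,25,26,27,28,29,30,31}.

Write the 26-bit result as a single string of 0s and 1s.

11001110110100101001101001

s1 (pos 1,3,5,7,9,11,13,15,17,19,21,23,25,27,29,31): 0⊕1⊕1⊕0⊕1⊕1⊕1⊕0⊕1⊕0⊕0⊕0⊕1⊕0⊕0⊕0 = 1
s2 (pos 2,3,6,7,10,11,14,15,18,19,22,23,26,27,30,31): 1⊕1⊕0⊕0⊕1⊕1⊕1⊕0⊕0⊕0⊕1⊕0⊕1⊕0⊕0⊕0 = 1
s4 (pos 4,5,6,7,12,13,14,15,20,21,22,23,28,29,30,31): 1⊕1⊕0⊕0⊕0⊕1⊕1⊕0⊕1⊕0⊕1⊕0⊕1⊕0⊕0⊕0 = 1
s8 (pos 8,9,10,11,12,13,14,15,24,25,26,27,28,29,30,31): 1⊕1⊕1⊕1⊕0⊕1⊕1⊕0⊕0⊕1⊕1⊕0⊕1⊕0⊕0⊕0 = 1
s16 (pos 16,17,18,19,20,21,22,23,24,25,26,27,28,29,30,31): 1⊕1⊕0⊕0⊕1⊕0⊕1⊕0⊕0⊕1⊕1⊕0⊕1⊕0⊕0⊕0 = 1
Syndrome s16…s1 = 11111 → error at position 31.
Flip position 31: 0111100111101101100101001101000 → 0111100111101101100101001101001
Read data bits from positions 3,5,6,7,9,10,11,12,13,14,15,17,18,19,20,21,22,23,24,25,26,27,28,29,30,31: 11001110110100101001101001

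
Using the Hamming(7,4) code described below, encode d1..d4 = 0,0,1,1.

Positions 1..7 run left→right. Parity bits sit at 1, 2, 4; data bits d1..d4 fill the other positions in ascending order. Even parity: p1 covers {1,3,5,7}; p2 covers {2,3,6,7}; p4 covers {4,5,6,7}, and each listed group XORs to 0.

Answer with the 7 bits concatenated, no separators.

Place data at non-parity positions: p1 p2 0 p4 0 1 1
p1 (pos 1,3,5,7): XOR of data positions = 0⊕0⊕1 = 1
p2 (pos 2,3,6,7): XOR of data positions = 0⊕1⊕1 = 0
p4 (pos 4,5,6,7): XOR of data positions = 0⊕1⊕1 = 0
Codeword: 1000011

1000011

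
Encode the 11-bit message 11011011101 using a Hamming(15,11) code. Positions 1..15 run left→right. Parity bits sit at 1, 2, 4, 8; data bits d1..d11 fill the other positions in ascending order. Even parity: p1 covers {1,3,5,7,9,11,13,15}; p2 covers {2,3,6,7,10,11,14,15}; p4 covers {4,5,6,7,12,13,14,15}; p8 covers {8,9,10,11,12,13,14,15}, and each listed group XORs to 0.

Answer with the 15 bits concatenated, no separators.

101110111011101

Place data at non-parity positions: p1 p2 1 p4 1 0 1 p8 1 0 1 1 1 0 1
p1 (pos 1,3,5,7,9,11,13,15): XOR of data positions = 1⊕1⊕1⊕1⊕1⊕1⊕1 = 1
p2 (pos 2,3,6,7,10,11,14,15): XOR of data positions = 1⊕0⊕1⊕0⊕1⊕0⊕1 = 0
p4 (pos 4,5,6,7,12,13,14,15): XOR of data positions = 1⊕0⊕1⊕1⊕1⊕0⊕1 = 1
p8 (pos 8,9,10,11,12,13,14,15): XOR of data positions = 1⊕0⊕1⊕1⊕1⊕0⊕1 = 1
Codeword: 101110111011101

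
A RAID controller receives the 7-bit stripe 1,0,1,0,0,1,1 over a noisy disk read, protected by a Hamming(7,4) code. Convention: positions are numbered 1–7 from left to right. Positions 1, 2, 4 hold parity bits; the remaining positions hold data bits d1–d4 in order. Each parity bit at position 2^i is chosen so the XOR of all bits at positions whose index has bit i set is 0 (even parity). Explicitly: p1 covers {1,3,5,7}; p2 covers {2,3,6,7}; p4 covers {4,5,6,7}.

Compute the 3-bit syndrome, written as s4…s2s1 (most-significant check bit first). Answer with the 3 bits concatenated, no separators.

011

s1 (pos 1,3,5,7): 1⊕1⊕0⊕1 = 1
s2 (pos 2,3,6,7): 0⊕1⊕1⊕1 = 1
s4 (pos 4,5,6,7): 0⊕0⊕1⊕1 = 0
Syndrome s4…s1 = 011 → error at position 3.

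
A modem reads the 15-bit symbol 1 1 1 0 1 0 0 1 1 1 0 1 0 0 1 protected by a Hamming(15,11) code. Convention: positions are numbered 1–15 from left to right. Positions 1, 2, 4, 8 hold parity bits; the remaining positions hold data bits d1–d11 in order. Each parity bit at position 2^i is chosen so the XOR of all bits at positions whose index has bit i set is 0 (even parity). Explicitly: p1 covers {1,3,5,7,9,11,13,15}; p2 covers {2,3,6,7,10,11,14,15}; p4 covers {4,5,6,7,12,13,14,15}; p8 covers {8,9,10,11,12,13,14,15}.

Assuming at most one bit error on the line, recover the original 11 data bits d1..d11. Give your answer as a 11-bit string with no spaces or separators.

s1 (pos 1,3,5,7,9,11,13,15): 1⊕1⊕1⊕0⊕1⊕0⊕0⊕1 = 1
s2 (pos 2,3,6,7,10,11,14,15): 1⊕1⊕0⊕0⊕1⊕0⊕0⊕1 = 0
s4 (pos 4,5,6,7,12,13,14,15): 0⊕1⊕0⊕0⊕1⊕0⊕0⊕1 = 1
s8 (pos 8,9,10,11,12,13,14,15): 1⊕1⊕1⊕0⊕1⊕0⊕0⊕1 = 1
Syndrome s8…s1 = 1101 → error at position 13.
Flip position 13: 111010011101001 → 111010011101101
Read data bits from positions 3,5,6,7,9,10,11,12,13,14,15: 11001101101

11001101101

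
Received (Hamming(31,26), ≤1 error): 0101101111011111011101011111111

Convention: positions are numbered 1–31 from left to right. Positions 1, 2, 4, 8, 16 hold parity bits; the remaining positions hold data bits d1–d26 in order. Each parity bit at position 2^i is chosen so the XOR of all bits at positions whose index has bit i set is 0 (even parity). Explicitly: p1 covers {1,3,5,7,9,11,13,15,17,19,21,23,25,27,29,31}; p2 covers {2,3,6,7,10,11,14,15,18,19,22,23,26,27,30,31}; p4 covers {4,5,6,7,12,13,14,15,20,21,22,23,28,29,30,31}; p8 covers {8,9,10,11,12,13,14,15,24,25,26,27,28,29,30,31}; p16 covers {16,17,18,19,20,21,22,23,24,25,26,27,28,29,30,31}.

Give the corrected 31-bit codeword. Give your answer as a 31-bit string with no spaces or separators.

0101101111011111011101011110111

s1 (pos 1,3,5,7,9,11,13,15,17,19,21,23,25,27,29,31): 0⊕0⊕1⊕1⊕1⊕0⊕1⊕1⊕0⊕1⊕0⊕0⊕1⊕1⊕1⊕1 = 0
s2 (pos 2,3,6,7,10,11,14,15,18,19,22,23,26,27,30,31): 1⊕0⊕0⊕1⊕1⊕0⊕1⊕1⊕1⊕1⊕1⊕0⊕1⊕1⊕1⊕1 = 0
s4 (pos 4,5,6,7,12,13,14,15,20,21,22,23,28,29,30,31): 1⊕1⊕0⊕1⊕1⊕1⊕1⊕1⊕1⊕0⊕1⊕0⊕1⊕1⊕1⊕1 = 1
s8 (pos 8,9,10,11,12,13,14,15,24,25,26,27,28,29,30,31): 1⊕1⊕1⊕0⊕1⊕1⊕1⊕1⊕1⊕1⊕1⊕1⊕1⊕1⊕1⊕1 = 1
s16 (pos 16,17,18,19,20,21,22,23,24,25,26,27,28,29,30,31): 1⊕0⊕1⊕1⊕1⊕0⊕1⊕0⊕1⊕1⊕1⊕1⊕1⊕1⊕1⊕1 = 1
Syndrome s16…s1 = 11100 → error at position 28.
Flip position 28: 0101101111011111011101011111111 → 0101101111011111011101011110111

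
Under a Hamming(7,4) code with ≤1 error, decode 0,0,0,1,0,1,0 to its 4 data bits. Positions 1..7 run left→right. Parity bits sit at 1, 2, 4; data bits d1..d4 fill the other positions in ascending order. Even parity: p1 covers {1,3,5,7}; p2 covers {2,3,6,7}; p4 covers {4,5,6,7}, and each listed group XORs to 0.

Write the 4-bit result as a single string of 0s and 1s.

0010

s1 (pos 1,3,5,7): 0⊕0⊕0⊕0 = 0
s2 (pos 2,3,6,7): 0⊕0⊕1⊕0 = 1
s4 (pos 4,5,6,7): 1⊕0⊕1⊕0 = 0
Syndrome s4…s1 = 010 → error at position 2.
Flip position 2: 0001010 → 0101010
Read data bits from positions 3,5,6,7: 0010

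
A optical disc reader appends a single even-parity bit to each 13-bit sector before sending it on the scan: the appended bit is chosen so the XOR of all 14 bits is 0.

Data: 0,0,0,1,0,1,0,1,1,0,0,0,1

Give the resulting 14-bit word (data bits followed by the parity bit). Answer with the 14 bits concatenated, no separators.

XOR of the 13 data bits: 0⊕0⊕0⊕1⊕0⊕1⊕0⊕1⊕1⊕0⊕0⊕0⊕1 = 1
Parity bit = 1 (so all 14 bits XOR to 0).

00010101100011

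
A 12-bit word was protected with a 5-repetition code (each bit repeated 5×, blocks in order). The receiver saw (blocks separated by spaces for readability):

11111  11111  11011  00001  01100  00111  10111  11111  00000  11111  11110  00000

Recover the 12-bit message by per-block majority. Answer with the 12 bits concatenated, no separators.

111001110110

Block 1 (11111): 5 ones → 1
Block 2 (11111): 5 ones → 1
Block 3 (11011): 4 ones → 1
Block 4 (00001): 1 one → 0
Block 5 (01100): 2 ones → 0
Block 6 (00111): 3 ones → 1
Block 7 (10111): 4 ones → 1
Block 8 (11111): 5 ones → 1
Block 9 (00000): 0 ones → 0
Block 10 (11111): 5 ones → 1
Block 11 (11110): 4 ones → 1
Block 12 (00000): 0 ones → 0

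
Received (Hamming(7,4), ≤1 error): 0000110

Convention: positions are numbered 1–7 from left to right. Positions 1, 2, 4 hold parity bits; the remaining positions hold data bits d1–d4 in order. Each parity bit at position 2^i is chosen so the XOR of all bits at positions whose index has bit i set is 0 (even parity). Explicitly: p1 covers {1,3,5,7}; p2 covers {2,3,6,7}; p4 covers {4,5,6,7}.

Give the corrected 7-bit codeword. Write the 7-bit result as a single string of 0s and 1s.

0010110

s1 (pos 1,3,5,7): 0⊕0⊕1⊕0 = 1
s2 (pos 2,3,6,7): 0⊕0⊕1⊕0 = 1
s4 (pos 4,5,6,7): 0⊕1⊕1⊕0 = 0
Syndrome s4…s1 = 011 → error at position 3.
Flip position 3: 0000110 → 0010110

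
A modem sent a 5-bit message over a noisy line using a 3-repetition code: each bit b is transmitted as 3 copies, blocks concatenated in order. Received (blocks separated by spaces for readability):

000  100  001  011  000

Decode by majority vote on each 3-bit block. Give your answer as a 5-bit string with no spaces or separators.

Block 1 (000): 0 ones → 0
Block 2 (100): 1 one → 0
Block 3 (001): 1 one → 0
Block 4 (011): 2 ones → 1
Block 5 (000): 0 ones → 0

00010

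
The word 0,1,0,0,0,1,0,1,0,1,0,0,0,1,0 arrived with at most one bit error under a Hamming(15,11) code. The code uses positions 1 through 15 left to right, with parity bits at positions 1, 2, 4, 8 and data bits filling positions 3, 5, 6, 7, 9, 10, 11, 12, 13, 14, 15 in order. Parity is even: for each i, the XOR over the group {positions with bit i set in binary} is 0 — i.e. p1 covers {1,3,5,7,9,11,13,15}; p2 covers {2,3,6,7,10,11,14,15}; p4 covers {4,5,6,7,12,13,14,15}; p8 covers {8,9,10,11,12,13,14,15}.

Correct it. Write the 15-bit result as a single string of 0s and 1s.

010001000100010

s1 (pos 1,3,5,7,9,11,13,15): 0⊕0⊕0⊕0⊕0⊕0⊕0⊕0 = 0
s2 (pos 2,3,6,7,10,11,14,15): 1⊕0⊕1⊕0⊕1⊕0⊕1⊕0 = 0
s4 (pos 4,5,6,7,12,13,14,15): 0⊕0⊕1⊕0⊕0⊕0⊕1⊕0 = 0
s8 (pos 8,9,10,11,12,13,14,15): 1⊕0⊕1⊕0⊕0⊕0⊕1⊕0 = 1
Syndrome s8…s1 = 1000 → error at position 8.
Flip position 8: 010001010100010 → 010001000100010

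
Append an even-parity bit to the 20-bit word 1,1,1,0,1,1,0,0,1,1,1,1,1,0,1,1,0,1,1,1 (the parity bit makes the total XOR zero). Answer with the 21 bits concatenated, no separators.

XOR of the 20 data bits: 1⊕1⊕1⊕0⊕1⊕1⊕0⊕0⊕1⊕1⊕1⊕1⊕1⊕0⊕1⊕1⊕0⊕1⊕1⊕1 = 1
Parity bit = 1 (so all 21 bits XOR to 0).

111011001111101101111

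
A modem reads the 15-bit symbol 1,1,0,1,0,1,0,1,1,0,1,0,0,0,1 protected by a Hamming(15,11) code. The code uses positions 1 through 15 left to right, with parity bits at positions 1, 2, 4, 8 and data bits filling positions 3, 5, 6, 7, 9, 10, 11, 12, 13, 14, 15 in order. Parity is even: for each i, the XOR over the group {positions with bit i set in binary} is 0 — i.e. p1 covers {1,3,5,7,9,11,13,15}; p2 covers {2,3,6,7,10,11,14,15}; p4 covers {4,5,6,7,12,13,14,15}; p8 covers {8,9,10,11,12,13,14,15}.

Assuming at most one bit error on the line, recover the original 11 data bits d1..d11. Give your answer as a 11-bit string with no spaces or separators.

00101010001

s1 (pos 1,3,5,7,9,11,13,15): 1⊕0⊕0⊕0⊕1⊕1⊕0⊕1 = 0
s2 (pos 2,3,6,7,10,11,14,15): 1⊕0⊕1⊕0⊕0⊕1⊕0⊕1 = 0
s4 (pos 4,5,6,7,12,13,14,15): 1⊕0⊕1⊕0⊕0⊕0⊕0⊕1 = 1
s8 (pos 8,9,10,11,12,13,14,15): 1⊕1⊕0⊕1⊕0⊕0⊕0⊕1 = 0
Syndrome s8…s1 = 0100 → error at position 4.
Flip position 4: 110101011010001 → 110001011010001
Read data bits from positions 3,5,6,7,9,10,11,12,13,14,15: 00101010001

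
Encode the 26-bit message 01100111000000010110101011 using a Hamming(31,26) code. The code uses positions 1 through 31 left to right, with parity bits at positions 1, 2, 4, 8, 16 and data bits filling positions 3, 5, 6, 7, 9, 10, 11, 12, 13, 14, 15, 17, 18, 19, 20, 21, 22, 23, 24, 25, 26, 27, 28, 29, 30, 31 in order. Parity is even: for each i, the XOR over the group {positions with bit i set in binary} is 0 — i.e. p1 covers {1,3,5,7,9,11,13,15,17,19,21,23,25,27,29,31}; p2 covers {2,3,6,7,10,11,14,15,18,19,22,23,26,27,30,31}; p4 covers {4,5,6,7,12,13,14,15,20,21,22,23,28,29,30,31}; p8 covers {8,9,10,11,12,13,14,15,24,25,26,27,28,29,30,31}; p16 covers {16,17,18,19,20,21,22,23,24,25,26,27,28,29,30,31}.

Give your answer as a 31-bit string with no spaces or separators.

Place data at non-parity positions: p1 p2 0 p4 1 1 0 p8 0 1 1 1 0 0 0 p16 0 0 0 0 1 0 1 1 0 1 0 1 0 1 1
p1 (pos 1,3,5,7,9,11,13,15,17,19,21,23,25,27,29,31): XOR of data positions = 0⊕1⊕0⊕0⊕1⊕0⊕0⊕0⊕0⊕1⊕1⊕0⊕0⊕0⊕1 = 1
p2 (pos 2,3,6,7,10,11,14,15,18,19,22,23,26,27,30,31): XOR of data positions = 0⊕1⊕0⊕1⊕1⊕0⊕0⊕0⊕0⊕0⊕1⊕1⊕0⊕1⊕1 = 1
p4 (pos 4,5,6,7,12,13,14,15,20,21,22,23,28,29,30,31): XOR of data positions = 1⊕1⊕0⊕1⊕0⊕0⊕0⊕0⊕1⊕0⊕1⊕1⊕0⊕1⊕1 = 0
p8 (pos 8,9,10,11,12,13,14,15,24,25,26,27,28,29,30,31): XOR of data positions = 0⊕1⊕1⊕1⊕0⊕0⊕0⊕1⊕0⊕1⊕0⊕1⊕0⊕1⊕1 = 0
p16 (pos 16,17,18,19,20,21,22,23,24,25,26,27,28,29,30,31): XOR of data positions = 0⊕0⊕0⊕0⊕1⊕0⊕1⊕1⊕0⊕1⊕0⊕1⊕0⊕1⊕1 = 1
Codeword: 1100110001110001000010110101011

1100110001110001000010110101011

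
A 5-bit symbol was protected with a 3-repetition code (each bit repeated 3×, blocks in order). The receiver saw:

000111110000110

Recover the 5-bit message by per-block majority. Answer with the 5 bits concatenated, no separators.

Block 1 (000): 0 ones → 0
Block 2 (111): 3 ones → 1
Block 3 (110): 2 ones → 1
Block 4 (000): 0 ones → 0
Block 5 (110): 2 ones → 1

01101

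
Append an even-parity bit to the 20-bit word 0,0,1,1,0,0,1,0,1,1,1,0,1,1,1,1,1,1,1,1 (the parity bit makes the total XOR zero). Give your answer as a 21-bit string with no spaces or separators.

XOR of the 20 data bits: 0⊕0⊕1⊕1⊕0⊕0⊕1⊕0⊕1⊕1⊕1⊕0⊕1⊕1⊕1⊕1⊕1⊕1⊕1⊕1 = 0
Parity bit = 0 (so all 21 bits XOR to 0).

001100101110111111110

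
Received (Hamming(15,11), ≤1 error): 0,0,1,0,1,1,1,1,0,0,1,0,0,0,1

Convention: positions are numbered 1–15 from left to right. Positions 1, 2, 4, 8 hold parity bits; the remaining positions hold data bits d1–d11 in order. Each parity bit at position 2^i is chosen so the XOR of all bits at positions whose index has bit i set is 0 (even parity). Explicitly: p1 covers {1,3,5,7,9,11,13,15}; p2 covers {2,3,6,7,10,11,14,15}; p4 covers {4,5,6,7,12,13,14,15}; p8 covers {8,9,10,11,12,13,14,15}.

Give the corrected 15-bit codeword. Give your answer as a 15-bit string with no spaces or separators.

001011110000001

s1 (pos 1,3,5,7,9,11,13,15): 0⊕1⊕1⊕1⊕0⊕1⊕0⊕1 = 1
s2 (pos 2,3,6,7,10,11,14,15): 0⊕1⊕1⊕1⊕0⊕1⊕0⊕1 = 1
s4 (pos 4,5,6,7,12,13,14,15): 0⊕1⊕1⊕1⊕0⊕0⊕0⊕1 = 0
s8 (pos 8,9,10,11,12,13,14,15): 1⊕0⊕0⊕1⊕0⊕0⊕0⊕1 = 1
Syndrome s8…s1 = 1011 → error at position 11.
Flip position 11: 001011110010001 → 001011110000001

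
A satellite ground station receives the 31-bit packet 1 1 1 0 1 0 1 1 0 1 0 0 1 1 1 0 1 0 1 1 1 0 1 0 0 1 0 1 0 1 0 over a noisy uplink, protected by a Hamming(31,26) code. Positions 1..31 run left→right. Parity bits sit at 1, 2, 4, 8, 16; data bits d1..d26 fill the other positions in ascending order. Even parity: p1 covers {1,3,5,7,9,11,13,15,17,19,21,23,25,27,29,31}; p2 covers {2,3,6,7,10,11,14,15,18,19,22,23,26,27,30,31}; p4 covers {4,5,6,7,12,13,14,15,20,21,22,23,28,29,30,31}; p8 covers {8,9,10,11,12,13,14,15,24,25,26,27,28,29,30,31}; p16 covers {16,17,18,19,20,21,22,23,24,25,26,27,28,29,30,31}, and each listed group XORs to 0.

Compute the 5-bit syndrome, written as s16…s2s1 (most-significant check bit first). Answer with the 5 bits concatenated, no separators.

s1 (pos 1,3,5,7,9,11,13,15,17,19,21,23,25,27,29,31): 1⊕1⊕1⊕1⊕0⊕0⊕1⊕1⊕1⊕1⊕1⊕1⊕0⊕0⊕0⊕0 = 0
s2 (pos 2,3,6,7,10,11,14,15,18,19,22,23,26,27,30,31): 1⊕1⊕0⊕1⊕1⊕0⊕1⊕1⊕0⊕1⊕0⊕1⊕1⊕0⊕1⊕0 = 0
s4 (pos 4,5,6,7,12,13,14,15,20,21,22,23,28,29,30,31): 0⊕1⊕0⊕1⊕0⊕1⊕1⊕1⊕1⊕1⊕0⊕1⊕1⊕0⊕1⊕0 = 0
s8 (pos 8,9,10,11,12,13,14,15,24,25,26,27,28,29,30,31): 1⊕0⊕1⊕0⊕0⊕1⊕1⊕1⊕0⊕0⊕1⊕0⊕1⊕0⊕1⊕0 = 0
s16 (pos 16,17,18,19,20,21,22,23,24,25,26,27,28,29,30,31): 0⊕1⊕0⊕1⊕1⊕1⊕0⊕1⊕0⊕0⊕1⊕0⊕1⊕0⊕1⊕0 = 0
Syndrome s16…s1 = 00000 → no error.

00000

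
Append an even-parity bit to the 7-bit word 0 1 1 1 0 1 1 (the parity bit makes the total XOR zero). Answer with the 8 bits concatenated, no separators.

XOR of the 7 data bits: 0⊕1⊕1⊕1⊕0⊕1⊕1 = 1
Parity bit = 1 (so all 8 bits XOR to 0).

01110111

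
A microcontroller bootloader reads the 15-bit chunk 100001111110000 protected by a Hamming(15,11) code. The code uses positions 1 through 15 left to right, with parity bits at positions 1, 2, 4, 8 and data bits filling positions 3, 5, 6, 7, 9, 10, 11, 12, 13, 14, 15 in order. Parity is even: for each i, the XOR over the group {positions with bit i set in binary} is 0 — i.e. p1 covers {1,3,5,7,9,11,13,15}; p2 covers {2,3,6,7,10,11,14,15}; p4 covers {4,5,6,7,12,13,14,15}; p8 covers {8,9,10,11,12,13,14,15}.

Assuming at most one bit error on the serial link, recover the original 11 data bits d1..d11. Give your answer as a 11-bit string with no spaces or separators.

s1 (pos 1,3,5,7,9,11,13,15): 1⊕0⊕0⊕1⊕1⊕1⊕0⊕0 = 0
s2 (pos 2,3,6,7,10,11,14,15): 0⊕0⊕1⊕1⊕1⊕1⊕0⊕0 = 0
s4 (pos 4,5,6,7,12,13,14,15): 0⊕0⊕1⊕1⊕0⊕0⊕0⊕0 = 0
s8 (pos 8,9,10,11,12,13,14,15): 1⊕1⊕1⊕1⊕0⊕0⊕0⊕0 = 0
Syndrome s8…s1 = 0000 → no error.
Read data bits from positions 3,5,6,7,9,10,11,12,13,14,15: 00111110000

00111110000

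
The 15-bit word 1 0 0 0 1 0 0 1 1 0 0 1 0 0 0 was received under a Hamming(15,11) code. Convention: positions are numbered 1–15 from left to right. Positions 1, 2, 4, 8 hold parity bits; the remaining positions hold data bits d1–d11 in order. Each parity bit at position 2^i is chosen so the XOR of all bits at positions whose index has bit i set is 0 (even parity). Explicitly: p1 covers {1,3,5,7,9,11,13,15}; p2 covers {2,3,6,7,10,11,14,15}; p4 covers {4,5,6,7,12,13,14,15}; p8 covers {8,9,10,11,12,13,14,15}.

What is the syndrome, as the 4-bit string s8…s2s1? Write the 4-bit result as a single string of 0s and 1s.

1001

s1 (pos 1,3,5,7,9,11,13,15): 1⊕0⊕1⊕0⊕1⊕0⊕0⊕0 = 1
s2 (pos 2,3,6,7,10,11,14,15): 0⊕0⊕0⊕0⊕0⊕0⊕0⊕0 = 0
s4 (pos 4,5,6,7,12,13,14,15): 0⊕1⊕0⊕0⊕1⊕0⊕0⊕0 = 0
s8 (pos 8,9,10,11,12,13,14,15): 1⊕1⊕0⊕0⊕1⊕0⊕0⊕0 = 1
Syndrome s8…s1 = 1001 → error at position 9.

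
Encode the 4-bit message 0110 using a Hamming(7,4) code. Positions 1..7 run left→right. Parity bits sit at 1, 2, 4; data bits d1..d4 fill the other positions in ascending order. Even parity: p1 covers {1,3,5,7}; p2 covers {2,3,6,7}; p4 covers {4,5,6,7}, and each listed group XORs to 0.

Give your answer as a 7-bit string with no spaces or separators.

Place data at non-parity positions: p1 p2 0 p4 1 1 0
p1 (pos 1,3,5,7): XOR of data positions = 0⊕1⊕0 = 1
p2 (pos 2,3,6,7): XOR of data positions = 0⊕1⊕0 = 1
p4 (pos 4,5,6,7): XOR of data positions = 1⊕1⊕0 = 0
Codeword: 1100110

1100110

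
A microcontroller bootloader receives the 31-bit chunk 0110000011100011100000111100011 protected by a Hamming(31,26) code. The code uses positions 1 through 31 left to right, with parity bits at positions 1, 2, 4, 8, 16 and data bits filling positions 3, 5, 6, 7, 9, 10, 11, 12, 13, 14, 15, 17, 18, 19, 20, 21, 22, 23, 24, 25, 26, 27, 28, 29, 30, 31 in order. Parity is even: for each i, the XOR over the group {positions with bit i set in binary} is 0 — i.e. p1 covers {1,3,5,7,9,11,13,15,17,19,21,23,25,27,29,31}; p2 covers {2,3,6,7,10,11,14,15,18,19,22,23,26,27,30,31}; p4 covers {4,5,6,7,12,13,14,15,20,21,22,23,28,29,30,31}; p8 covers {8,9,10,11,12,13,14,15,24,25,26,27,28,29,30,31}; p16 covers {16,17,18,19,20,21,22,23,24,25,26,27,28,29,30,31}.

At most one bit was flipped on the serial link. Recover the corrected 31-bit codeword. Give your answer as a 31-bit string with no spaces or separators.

s1 (pos 1,3,5,7,9,11,13,15,17,19,21,23,25,27,29,31): 0⊕1⊕0⊕0⊕1⊕1⊕0⊕1⊕1⊕0⊕0⊕1⊕1⊕0⊕0⊕1 = 0
s2 (pos 2,3,6,7,10,11,14,15,18,19,22,23,26,27,30,31): 1⊕1⊕0⊕0⊕1⊕1⊕0⊕1⊕0⊕0⊕0⊕1⊕1⊕0⊕1⊕1 = 1
s4 (pos 4,5,6,7,12,13,14,15,20,21,22,23,28,29,30,31): 0⊕0⊕0⊕0⊕0⊕0⊕0⊕1⊕0⊕0⊕0⊕1⊕0⊕0⊕1⊕1 = 0
s8 (pos 8,9,10,11,12,13,14,15,24,25,26,27,28,29,30,31): 0⊕1⊕1⊕1⊕0⊕0⊕0⊕1⊕1⊕1⊕1⊕0⊕0⊕0⊕1⊕1 = 1
s16 (pos 16,17,18,19,20,21,22,23,24,25,26,27,28,29,30,31): 1⊕1⊕0⊕0⊕0⊕0⊕0⊕1⊕1⊕1⊕1⊕0⊕0⊕0⊕1⊕1 = 0
Syndrome s16…s1 = 01010 → error at position 10.
Flip position 10: 0110000011100011100000111100011 → 0110000010100011100000111100011

0110000010100011100000111100011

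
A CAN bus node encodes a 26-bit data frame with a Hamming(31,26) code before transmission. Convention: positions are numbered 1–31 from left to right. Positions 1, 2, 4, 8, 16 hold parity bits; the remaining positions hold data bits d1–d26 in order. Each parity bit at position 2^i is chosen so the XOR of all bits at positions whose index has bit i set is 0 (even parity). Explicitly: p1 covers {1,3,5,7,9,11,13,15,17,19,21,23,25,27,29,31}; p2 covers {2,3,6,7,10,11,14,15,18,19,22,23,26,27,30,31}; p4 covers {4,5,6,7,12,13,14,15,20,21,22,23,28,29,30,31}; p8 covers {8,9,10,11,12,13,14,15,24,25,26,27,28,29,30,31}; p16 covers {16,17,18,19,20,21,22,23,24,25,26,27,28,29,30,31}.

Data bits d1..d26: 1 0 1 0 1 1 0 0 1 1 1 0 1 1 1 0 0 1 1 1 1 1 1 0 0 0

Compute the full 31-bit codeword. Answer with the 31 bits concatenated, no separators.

0011010011001111011100111111000

Place data at non-parity positions: p1 p2 1 p4 0 1 0 p8 1 1 0 0 1 1 1 p16 0 1 1 1 0 0 1 1 1 1 1 1 0 0 0
p1 (pos 1,3,5,7,9,11,13,15,17,19,21,23,25,27,29,31): XOR of data positions = 1⊕0⊕0⊕1⊕0⊕1⊕1⊕0⊕1⊕0⊕1⊕1⊕1⊕0⊕0 = 0
p2 (pos 2,3,6,7,10,11,14,15,18,19,22,23,26,27,30,31): XOR of data positions = 1⊕1⊕0⊕1⊕0⊕1⊕1⊕1⊕1⊕0⊕1⊕1⊕1⊕0⊕0 = 0
p4 (pos 4,5,6,7,12,13,14,15,20,21,22,23,28,29,30,31): XOR of data positions = 0⊕1⊕0⊕0⊕1⊕1⊕1⊕1⊕0⊕0⊕1⊕1⊕0⊕0⊕0 = 1
p8 (pos 8,9,10,11,12,13,14,15,24,25,26,27,28,29,30,31): XOR of data positions = 1⊕1⊕0⊕0⊕1⊕1⊕1⊕1⊕1⊕1⊕1⊕1⊕0⊕0⊕0 = 0
p16 (pos 16,17,18,19,20,21,22,23,24,25,26,27,28,29,30,31): XOR of data positions = 0⊕1⊕1⊕1⊕0⊕0⊕1⊕1⊕1⊕1⊕1⊕1⊕0⊕0⊕0 = 1
Codeword: 0011010011001111011100111111000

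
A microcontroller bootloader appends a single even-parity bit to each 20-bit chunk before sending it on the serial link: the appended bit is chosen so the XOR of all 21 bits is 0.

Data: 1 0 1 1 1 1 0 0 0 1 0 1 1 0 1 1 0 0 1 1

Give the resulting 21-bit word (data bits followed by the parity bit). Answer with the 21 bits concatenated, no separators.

XOR of the 20 data bits: 1⊕0⊕1⊕1⊕1⊕1⊕0⊕0⊕0⊕1⊕0⊕1⊕1⊕0⊕1⊕1⊕0⊕0⊕1⊕1 = 0
Parity bit = 0 (so all 21 bits XOR to 0).

101111000101101100110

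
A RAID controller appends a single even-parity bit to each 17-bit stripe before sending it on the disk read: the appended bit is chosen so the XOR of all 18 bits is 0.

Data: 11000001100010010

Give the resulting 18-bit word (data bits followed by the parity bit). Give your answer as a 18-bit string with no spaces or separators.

110000011000100100

XOR of the 17 data bits: 1⊕1⊕0⊕0⊕0⊕0⊕0⊕1⊕1⊕0⊕0⊕0⊕1⊕0⊕0⊕1⊕0 = 0
Parity bit = 0 (so all 18 bits XOR to 0).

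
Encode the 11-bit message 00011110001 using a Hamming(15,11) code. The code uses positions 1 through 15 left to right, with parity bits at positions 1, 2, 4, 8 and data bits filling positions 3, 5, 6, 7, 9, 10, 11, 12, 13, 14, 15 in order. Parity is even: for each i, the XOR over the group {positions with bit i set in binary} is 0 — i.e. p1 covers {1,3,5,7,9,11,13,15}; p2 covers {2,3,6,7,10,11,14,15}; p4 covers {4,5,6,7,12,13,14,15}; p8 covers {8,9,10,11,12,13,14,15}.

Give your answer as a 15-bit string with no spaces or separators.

000000101110001

Place data at non-parity positions: p1 p2 0 p4 0 0 1 p8 1 1 1 0 0 0 1
p1 (pos 1,3,5,7,9,11,13,15): XOR of data positions = 0⊕0⊕1⊕1⊕1⊕0⊕1 = 0
p2 (pos 2,3,6,7,10,11,14,15): XOR of data positions = 0⊕0⊕1⊕1⊕1⊕0⊕1 = 0
p4 (pos 4,5,6,7,12,13,14,15): XOR of data positions = 0⊕0⊕1⊕0⊕0⊕0⊕1 = 0
p8 (pos 8,9,10,11,12,13,14,15): XOR of data positions = 1⊕1⊕1⊕0⊕0⊕0⊕1 = 0
Codeword: 000000101110001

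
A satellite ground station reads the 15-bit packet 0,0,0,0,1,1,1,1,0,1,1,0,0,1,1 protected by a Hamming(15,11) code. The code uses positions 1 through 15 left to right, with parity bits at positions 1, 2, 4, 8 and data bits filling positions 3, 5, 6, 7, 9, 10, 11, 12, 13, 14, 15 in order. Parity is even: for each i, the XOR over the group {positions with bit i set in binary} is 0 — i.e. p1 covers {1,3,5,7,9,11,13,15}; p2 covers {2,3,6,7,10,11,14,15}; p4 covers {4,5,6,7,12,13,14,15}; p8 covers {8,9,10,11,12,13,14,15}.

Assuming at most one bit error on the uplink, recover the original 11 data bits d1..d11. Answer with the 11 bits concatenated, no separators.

s1 (pos 1,3,5,7,9,11,13,15): 0⊕0⊕1⊕1⊕0⊕1⊕0⊕1 = 0
s2 (pos 2,3,6,7,10,11,14,15): 0⊕0⊕1⊕1⊕1⊕1⊕1⊕1 = 0
s4 (pos 4,5,6,7,12,13,14,15): 0⊕1⊕1⊕1⊕0⊕0⊕1⊕1 = 1
s8 (pos 8,9,10,11,12,13,14,15): 1⊕0⊕1⊕1⊕0⊕0⊕1⊕1 = 1
Syndrome s8…s1 = 1100 → error at position 12.
Flip position 12: 000011110110011 → 000011110111011
Read data bits from positions 3,5,6,7,9,10,11,12,13,14,15: 01110111011

01110111011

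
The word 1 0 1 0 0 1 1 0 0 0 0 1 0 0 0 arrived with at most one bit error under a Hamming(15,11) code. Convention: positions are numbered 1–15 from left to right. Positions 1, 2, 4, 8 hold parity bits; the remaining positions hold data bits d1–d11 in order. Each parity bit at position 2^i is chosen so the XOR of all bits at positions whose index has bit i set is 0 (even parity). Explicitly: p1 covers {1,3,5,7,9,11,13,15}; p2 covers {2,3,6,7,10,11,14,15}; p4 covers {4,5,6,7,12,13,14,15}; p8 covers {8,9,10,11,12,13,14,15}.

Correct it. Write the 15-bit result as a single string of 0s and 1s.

101001100001001

s1 (pos 1,3,5,7,9,11,13,15): 1⊕1⊕0⊕1⊕0⊕0⊕0⊕0 = 1
s2 (pos 2,3,6,7,10,11,14,15): 0⊕1⊕1⊕1⊕0⊕0⊕0⊕0 = 1
s4 (pos 4,5,6,7,12,13,14,15): 0⊕0⊕1⊕1⊕1⊕0⊕0⊕0 = 1
s8 (pos 8,9,10,11,12,13,14,15): 0⊕0⊕0⊕0⊕1⊕0⊕0⊕0 = 1
Syndrome s8…s1 = 1111 → error at position 15.
Flip position 15: 101001100001000 → 101001100001001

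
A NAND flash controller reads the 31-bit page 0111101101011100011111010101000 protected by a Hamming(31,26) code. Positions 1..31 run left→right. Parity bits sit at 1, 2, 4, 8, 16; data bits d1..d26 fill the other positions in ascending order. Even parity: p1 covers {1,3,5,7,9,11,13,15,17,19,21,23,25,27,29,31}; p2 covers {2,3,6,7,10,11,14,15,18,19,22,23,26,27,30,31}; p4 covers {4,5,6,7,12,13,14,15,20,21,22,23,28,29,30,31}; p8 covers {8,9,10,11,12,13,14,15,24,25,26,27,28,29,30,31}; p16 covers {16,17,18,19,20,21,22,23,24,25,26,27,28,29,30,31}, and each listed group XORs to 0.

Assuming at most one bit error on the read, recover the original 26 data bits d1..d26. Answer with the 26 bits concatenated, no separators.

11010101110011111010101000

s1 (pos 1,3,5,7,9,11,13,15,17,19,21,23,25,27,29,31): 0⊕1⊕1⊕1⊕0⊕0⊕1⊕0⊕0⊕1⊕1⊕0⊕0⊕0⊕0⊕0 = 0
s2 (pos 2,3,6,7,10,11,14,15,18,19,22,23,26,27,30,31): 1⊕1⊕0⊕1⊕1⊕0⊕1⊕0⊕1⊕1⊕1⊕0⊕1⊕0⊕0⊕0 = 1
s4 (pos 4,5,6,7,12,13,14,15,20,21,22,23,28,29,30,31): 1⊕1⊕0⊕1⊕1⊕1⊕1⊕0⊕1⊕1⊕1⊕0⊕1⊕0⊕0⊕0 = 0
s8 (pos 8,9,10,11,12,13,14,15,24,25,26,27,28,29,30,31): 1⊕0⊕1⊕0⊕1⊕1⊕1⊕0⊕1⊕0⊕1⊕0⊕1⊕0⊕0⊕0 = 0
s16 (pos 16,17,18,19,20,21,22,23,24,25,26,27,28,29,30,31): 0⊕0⊕1⊕1⊕1⊕1⊕1⊕0⊕1⊕0⊕1⊕0⊕1⊕0⊕0⊕0 = 0
Syndrome s16…s1 = 00010 → error at position 2.
Flip position 2: 0111101101011100011111010101000 → 0011101101011100011111010101000
Read data bits from positions 3,5,6,7,9,10,11,12,13,14,15,17,18,19,20,21,22,23,24,25,26,27,28,29,30,31: 11010101110011111010101000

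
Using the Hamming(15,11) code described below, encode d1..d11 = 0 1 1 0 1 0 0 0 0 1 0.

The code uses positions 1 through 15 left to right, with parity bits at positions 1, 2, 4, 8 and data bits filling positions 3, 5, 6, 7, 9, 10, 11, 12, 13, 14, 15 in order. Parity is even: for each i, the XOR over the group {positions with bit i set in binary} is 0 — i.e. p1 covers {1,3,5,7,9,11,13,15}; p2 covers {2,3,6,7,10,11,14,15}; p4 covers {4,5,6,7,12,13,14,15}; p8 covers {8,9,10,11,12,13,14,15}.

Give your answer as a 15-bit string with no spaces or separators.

000111001000010

Place data at non-parity positions: p1 p2 0 p4 1 1 0 p8 1 0 0 0 0 1 0
p1 (pos 1,3,5,7,9,11,13,15): XOR of data positions = 0⊕1⊕0⊕1⊕0⊕0⊕0 = 0
p2 (pos 2,3,6,7,10,11,14,15): XOR of data positions = 0⊕1⊕0⊕0⊕0⊕1⊕0 = 0
p4 (pos 4,5,6,7,12,13,14,15): XOR of data positions = 1⊕1⊕0⊕0⊕0⊕1⊕0 = 1
p8 (pos 8,9,10,11,12,13,14,15): XOR of data positions = 1⊕0⊕0⊕0⊕0⊕1⊕0 = 0
Codeword: 000111001000010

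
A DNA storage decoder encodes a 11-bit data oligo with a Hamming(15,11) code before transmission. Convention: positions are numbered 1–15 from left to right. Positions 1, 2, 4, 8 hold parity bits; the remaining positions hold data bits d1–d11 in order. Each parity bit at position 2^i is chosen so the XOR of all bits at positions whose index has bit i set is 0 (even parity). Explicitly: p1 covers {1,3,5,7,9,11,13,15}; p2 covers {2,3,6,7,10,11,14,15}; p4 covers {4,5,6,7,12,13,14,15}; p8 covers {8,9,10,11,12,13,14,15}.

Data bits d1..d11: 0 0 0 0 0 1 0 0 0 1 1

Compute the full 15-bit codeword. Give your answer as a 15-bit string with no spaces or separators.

Place data at non-parity positions: p1 p2 0 p4 0 0 0 p8 0 1 0 0 0 1 1
p1 (pos 1,3,5,7,9,11,13,15): XOR of data positions = 0⊕0⊕0⊕0⊕0⊕0⊕1 = 1
p2 (pos 2,3,6,7,10,11,14,15): XOR of data positions = 0⊕0⊕0⊕1⊕0⊕1⊕1 = 1
p4 (pos 4,5,6,7,12,13,14,15): XOR of data positions = 0⊕0⊕0⊕0⊕0⊕1⊕1 = 0
p8 (pos 8,9,10,11,12,13,14,15): XOR of data positions = 0⊕1⊕0⊕0⊕0⊕1⊕1 = 1
Codeword: 110000010100011

110000010100011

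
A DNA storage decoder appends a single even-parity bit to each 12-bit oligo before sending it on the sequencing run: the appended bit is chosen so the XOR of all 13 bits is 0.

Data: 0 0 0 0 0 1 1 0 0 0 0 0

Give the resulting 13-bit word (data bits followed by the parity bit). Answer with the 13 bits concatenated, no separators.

XOR of the 12 data bits: 0⊕0⊕0⊕0⊕0⊕1⊕1⊕0⊕0⊕0⊕0⊕0 = 0
Parity bit = 0 (so all 13 bits XOR to 0).

0000011000000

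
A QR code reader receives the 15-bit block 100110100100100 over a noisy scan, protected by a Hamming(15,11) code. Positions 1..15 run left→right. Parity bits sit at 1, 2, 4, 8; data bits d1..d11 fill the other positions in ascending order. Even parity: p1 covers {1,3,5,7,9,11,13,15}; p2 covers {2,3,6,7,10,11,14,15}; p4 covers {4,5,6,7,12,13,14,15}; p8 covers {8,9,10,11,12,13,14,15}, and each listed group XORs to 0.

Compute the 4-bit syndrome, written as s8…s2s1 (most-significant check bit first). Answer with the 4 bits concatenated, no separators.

0000

s1 (pos 1,3,5,7,9,11,13,15): 1⊕0⊕1⊕1⊕0⊕0⊕1⊕0 = 0
s2 (pos 2,3,6,7,10,11,14,15): 0⊕0⊕0⊕1⊕1⊕0⊕0⊕0 = 0
s4 (pos 4,5,6,7,12,13,14,15): 1⊕1⊕0⊕1⊕0⊕1⊕0⊕0 = 0
s8 (pos 8,9,10,11,12,13,14,15): 0⊕0⊕1⊕0⊕0⊕1⊕0⊕0 = 0
Syndrome s8…s1 = 0000 → no error.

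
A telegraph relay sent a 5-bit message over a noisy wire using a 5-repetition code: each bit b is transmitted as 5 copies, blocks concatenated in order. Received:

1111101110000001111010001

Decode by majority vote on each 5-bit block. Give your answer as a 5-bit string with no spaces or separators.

11010

Block 1 (11111): 5 ones → 1
Block 2 (01110): 3 ones → 1
Block 3 (00000): 0 ones → 0
Block 4 (11110): 4 ones → 1
Block 5 (10001): 2 ones → 0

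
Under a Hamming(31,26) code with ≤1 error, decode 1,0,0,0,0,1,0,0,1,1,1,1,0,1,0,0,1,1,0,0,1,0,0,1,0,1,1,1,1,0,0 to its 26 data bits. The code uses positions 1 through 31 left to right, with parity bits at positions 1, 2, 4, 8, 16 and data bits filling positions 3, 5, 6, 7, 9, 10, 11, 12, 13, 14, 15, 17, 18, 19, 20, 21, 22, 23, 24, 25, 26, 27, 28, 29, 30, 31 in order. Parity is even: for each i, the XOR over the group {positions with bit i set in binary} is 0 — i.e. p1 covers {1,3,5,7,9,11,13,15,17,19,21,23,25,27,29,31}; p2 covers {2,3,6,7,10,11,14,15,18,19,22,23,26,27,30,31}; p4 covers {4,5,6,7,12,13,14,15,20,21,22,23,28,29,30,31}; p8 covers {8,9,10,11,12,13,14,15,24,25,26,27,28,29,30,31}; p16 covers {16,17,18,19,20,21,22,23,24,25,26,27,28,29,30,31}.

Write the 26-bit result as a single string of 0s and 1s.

10101111010110010010111100

s1 (pos 1,3,5,7,9,11,13,15,17,19,21,23,25,27,29,31): 1⊕0⊕0⊕0⊕1⊕1⊕0⊕0⊕1⊕0⊕1⊕0⊕0⊕1⊕1⊕0 = 1
s2 (pos 2,3,6,7,10,11,14,15,18,19,22,23,26,27,30,31): 0⊕0⊕1⊕0⊕1⊕1⊕1⊕0⊕1⊕0⊕0⊕0⊕1⊕1⊕0⊕0 = 1
s4 (pos 4,5,6,7,12,13,14,15,20,21,22,23,28,29,30,31): 0⊕0⊕1⊕0⊕1⊕0⊕1⊕0⊕0⊕1⊕0⊕0⊕1⊕1⊕0⊕0 = 0
s8 (pos 8,9,10,11,12,13,14,15,24,25,26,27,28,29,30,31): 0⊕1⊕1⊕1⊕1⊕0⊕1⊕0⊕1⊕0⊕1⊕1⊕1⊕1⊕0⊕0 = 0
s16 (pos 16,17,18,19,20,21,22,23,24,25,26,27,28,29,30,31): 0⊕1⊕1⊕0⊕0⊕1⊕0⊕0⊕1⊕0⊕1⊕1⊕1⊕1⊕0⊕0 = 0
Syndrome s16…s1 = 00011 → error at position 3.
Flip position 3: 1000010011110100110010010111100 → 1010010011110100110010010111100
Read data bits from positions 3,5,6,7,9,10,11,12,13,14,15,17,18,19,20,21,22,23,24,25,26,27,28,29,30,31: 10101111010110010010111100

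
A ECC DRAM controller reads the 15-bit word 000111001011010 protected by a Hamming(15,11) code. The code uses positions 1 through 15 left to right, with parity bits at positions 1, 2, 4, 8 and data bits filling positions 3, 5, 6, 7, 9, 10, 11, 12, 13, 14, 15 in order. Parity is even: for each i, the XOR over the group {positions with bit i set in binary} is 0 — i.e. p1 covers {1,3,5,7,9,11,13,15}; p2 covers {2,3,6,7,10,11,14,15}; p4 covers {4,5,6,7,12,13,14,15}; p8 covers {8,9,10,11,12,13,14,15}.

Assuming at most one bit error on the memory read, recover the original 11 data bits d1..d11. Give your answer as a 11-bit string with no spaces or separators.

s1 (pos 1,3,5,7,9,11,13,15): 0⊕0⊕1⊕0⊕1⊕1⊕0⊕0 = 1
s2 (pos 2,3,6,7,10,11,14,15): 0⊕0⊕1⊕0⊕0⊕1⊕1⊕0 = 1
s4 (pos 4,5,6,7,12,13,14,15): 1⊕1⊕1⊕0⊕1⊕0⊕1⊕0 = 1
s8 (pos 8,9,10,11,12,13,14,15): 0⊕1⊕0⊕1⊕1⊕0⊕1⊕0 = 0
Syndrome s8…s1 = 0111 → error at position 7.
Flip position 7: 000111001011010 → 000111101011010
Read data bits from positions 3,5,6,7,9,10,11,12,13,14,15: 01111011010

01111011010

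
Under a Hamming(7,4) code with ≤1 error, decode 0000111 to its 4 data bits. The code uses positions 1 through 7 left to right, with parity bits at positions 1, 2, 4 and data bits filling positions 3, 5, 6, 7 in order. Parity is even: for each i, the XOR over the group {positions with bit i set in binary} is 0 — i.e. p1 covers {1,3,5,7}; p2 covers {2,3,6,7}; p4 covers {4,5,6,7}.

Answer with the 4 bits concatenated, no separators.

0111

s1 (pos 1,3,5,7): 0⊕0⊕1⊕1 = 0
s2 (pos 2,3,6,7): 0⊕0⊕1⊕1 = 0
s4 (pos 4,5,6,7): 0⊕1⊕1⊕1 = 1
Syndrome s4…s1 = 100 → error at position 4.
Flip position 4: 0000111 → 0001111
Read data bits from positions 3,5,6,7: 0111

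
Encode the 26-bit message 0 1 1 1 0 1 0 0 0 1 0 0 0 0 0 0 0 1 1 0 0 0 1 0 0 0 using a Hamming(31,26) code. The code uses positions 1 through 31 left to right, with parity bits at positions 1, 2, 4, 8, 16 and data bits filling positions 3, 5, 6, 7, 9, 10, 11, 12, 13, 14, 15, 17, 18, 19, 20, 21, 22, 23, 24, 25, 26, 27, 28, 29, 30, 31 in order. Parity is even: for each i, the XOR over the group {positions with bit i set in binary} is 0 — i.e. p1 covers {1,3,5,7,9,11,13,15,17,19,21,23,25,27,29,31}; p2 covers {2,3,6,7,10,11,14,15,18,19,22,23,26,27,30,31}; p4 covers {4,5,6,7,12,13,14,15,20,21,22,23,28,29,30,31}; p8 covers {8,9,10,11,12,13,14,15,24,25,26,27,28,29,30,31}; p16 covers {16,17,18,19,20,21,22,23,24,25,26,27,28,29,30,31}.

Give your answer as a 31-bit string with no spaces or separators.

Place data at non-parity positions: p1 p2 0 p4 1 1 1 p8 0 1 0 0 0 1 0 p16 0 0 0 0 0 0 1 1 0 0 0 1 0 0 0
p1 (pos 1,3,5,7,9,11,13,15,17,19,21,23,25,27,29,31): XOR of data positions = 0⊕1⊕1⊕0⊕0⊕0⊕0⊕0⊕0⊕0⊕1⊕0⊕0⊕0⊕0 = 1
p2 (pos 2,3,6,7,10,11,14,15,18,19,22,23,26,27,30,31): XOR of data positions = 0⊕1⊕1⊕1⊕0⊕1⊕0⊕0⊕0⊕0⊕1⊕0⊕0⊕0⊕0 = 1
p4 (pos 4,5,6,7,12,13,14,15,20,21,22,23,28,29,30,31): XOR of data positions = 1⊕1⊕1⊕0⊕0⊕1⊕0⊕0⊕0⊕0⊕1⊕1⊕0⊕0⊕0 = 0
p8 (pos 8,9,10,11,12,13,14,15,24,25,26,27,28,29,30,31): XOR of data positions = 0⊕1⊕0⊕0⊕0⊕1⊕0⊕1⊕0⊕0⊕0⊕1⊕0⊕0⊕0 = 0
p16 (pos 16,17,18,19,20,21,22,23,24,25,26,27,28,29,30,31): XOR of data positions = 0⊕0⊕0⊕0⊕0⊕0⊕1⊕1⊕0⊕0⊕0⊕1⊕0⊕0⊕0 = 1
Codeword: 1100111001000101000000110001000

1100111001000101000000110001000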